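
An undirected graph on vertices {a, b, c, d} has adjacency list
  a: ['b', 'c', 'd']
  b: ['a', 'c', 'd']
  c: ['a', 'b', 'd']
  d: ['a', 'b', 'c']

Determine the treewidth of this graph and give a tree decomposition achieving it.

Treewidth 3.
One optimal decomposition is:
Bags: B1 = {a, b, c, d}
Tree: (single bag)

A single bag containing all 4 vertices is trivially a valid decomposition of width 3. For the lower bound, the 4 vertices {a, b, c, d} are pairwise adjacent, and any tree decomposition puts a clique entirely inside one bag — forcing width ≥ 3. Combining the bounds, tw(G) = 3.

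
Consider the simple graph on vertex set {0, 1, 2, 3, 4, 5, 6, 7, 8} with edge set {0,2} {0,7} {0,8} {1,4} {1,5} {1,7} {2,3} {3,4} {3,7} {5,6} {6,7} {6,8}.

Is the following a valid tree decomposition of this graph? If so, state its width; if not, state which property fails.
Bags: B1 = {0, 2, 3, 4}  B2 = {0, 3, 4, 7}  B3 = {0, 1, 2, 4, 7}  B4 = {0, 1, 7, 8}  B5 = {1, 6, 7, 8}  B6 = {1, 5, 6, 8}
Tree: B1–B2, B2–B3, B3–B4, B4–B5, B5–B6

No — bags containing vertex 2 are not connected in the tree.

A tree decomposition must satisfy three properties: every vertex lies in some bag; for every edge, both endpoints lie together in some bag; and for every vertex, the bags containing it form a connected subtree. Here bags containing vertex 2 are not connected in the tree, so the decomposition is invalid.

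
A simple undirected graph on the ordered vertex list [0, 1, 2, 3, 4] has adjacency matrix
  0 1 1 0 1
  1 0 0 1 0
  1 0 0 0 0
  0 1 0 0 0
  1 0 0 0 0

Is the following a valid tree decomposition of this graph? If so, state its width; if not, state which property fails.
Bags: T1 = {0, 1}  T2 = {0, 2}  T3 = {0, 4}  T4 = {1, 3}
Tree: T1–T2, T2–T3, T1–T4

Checking the three conditions: (i) the bags cover all of {0, 1, 2, 3, 4}; (ii) for each edge, some bag contains both endpoints; (iii) the bags containing any fixed vertex form a subtree. All hold, so the decomposition is valid with width 2 − 1 = 1.

Yes; width 1.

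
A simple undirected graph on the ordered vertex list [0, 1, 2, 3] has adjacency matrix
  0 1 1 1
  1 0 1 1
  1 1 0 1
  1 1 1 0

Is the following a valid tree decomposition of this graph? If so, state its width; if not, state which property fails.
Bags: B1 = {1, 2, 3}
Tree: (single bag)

A tree decomposition must satisfy three properties: every vertex lies in some bag; for every edge, both endpoints lie together in some bag; and for every vertex, the bags containing it form a connected subtree. Here vertex 0 appears in no bag, so the decomposition is invalid.

No — vertex 0 appears in no bag.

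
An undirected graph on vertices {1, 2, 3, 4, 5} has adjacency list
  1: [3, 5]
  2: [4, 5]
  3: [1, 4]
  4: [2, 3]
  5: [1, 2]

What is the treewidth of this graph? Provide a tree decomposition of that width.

Treewidth 2.
Bags: B1 = {2, 4, 5}  B2 = {1, 4, 5}  B3 = {1, 3, 4}
Tree: B1–B2, B2–B3

Every bag has size at most 3, so the width is 3 − 1 = 2 and tw(G) ≤ 2. Since 4–2–5–1–3–4 is a cycle in G, G is not acyclic. Forests are exactly the graphs of treewidth ≤ 1, so tw(G) ≥ 2. Hence tw(G) = 2 exactly.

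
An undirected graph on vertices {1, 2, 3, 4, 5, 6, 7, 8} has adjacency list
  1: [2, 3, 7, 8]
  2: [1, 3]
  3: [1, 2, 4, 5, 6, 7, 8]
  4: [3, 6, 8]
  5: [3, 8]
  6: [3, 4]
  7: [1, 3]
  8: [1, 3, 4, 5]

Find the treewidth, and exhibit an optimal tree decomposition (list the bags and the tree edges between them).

Treewidth 2.
One optimal decomposition is:
Bags: B1 = {1, 3, 8}  B2 = {3, 4, 8}  B3 = {1, 2, 3}  B4 = {3, 5, 8}  B5 = {3, 4, 6}  B6 = {1, 3, 7}
Tree: B1–B2, B1–B3, B2–B4, B2–B5, B3–B6

The largest bag has 3 vertices, giving width 2; this decomposition certifies tw(G) ≤ 2. For the lower bound, the 3 vertices {1, 3, 8} are pairwise adjacent, and any tree decomposition puts a clique entirely inside one bag — forcing width ≥ 2. Hence tw(G) = 2 exactly.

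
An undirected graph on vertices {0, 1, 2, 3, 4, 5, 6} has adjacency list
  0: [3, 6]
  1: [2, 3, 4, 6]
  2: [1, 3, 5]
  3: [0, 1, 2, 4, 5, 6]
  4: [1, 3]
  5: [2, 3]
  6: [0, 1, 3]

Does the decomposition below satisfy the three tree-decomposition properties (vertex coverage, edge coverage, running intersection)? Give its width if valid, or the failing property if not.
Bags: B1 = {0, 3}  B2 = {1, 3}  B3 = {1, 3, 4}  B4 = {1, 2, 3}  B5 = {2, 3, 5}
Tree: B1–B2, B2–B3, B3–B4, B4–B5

A tree decomposition must satisfy three properties: every vertex lies in some bag; for every edge, both endpoints lie together in some bag; and for every vertex, the bags containing it form a connected subtree. Here vertex 6 appears in no bag, so the decomposition is invalid.

No — vertex 6 appears in no bag.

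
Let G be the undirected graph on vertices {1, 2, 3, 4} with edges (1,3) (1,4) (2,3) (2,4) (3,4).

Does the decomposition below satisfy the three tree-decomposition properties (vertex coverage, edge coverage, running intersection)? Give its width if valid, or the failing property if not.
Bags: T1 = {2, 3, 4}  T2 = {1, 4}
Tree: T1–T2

A tree decomposition must satisfy three properties: every vertex lies in some bag; for every edge, both endpoints lie together in some bag; and for every vertex, the bags containing it form a connected subtree. Here edge (3,1) lies in no bag, so the decomposition is invalid.

No — edge (3,1) lies in no bag.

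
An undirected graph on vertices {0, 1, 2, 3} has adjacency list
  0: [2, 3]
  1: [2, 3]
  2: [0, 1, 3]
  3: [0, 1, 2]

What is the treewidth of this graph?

2

A width-2 tree decomposition is:
Bags: B1 = {1, 2, 3}  B2 = {0, 2, 3}
Tree: B1–B2
The largest bag has 3 vertices, giving width 2; this decomposition certifies tw(G) ≤ 2. On the other hand G contains the 3-clique {0, 2, 3}. A clique must lie in a single bag of any decomposition, so no decomposition can have width below 2. Therefore the treewidth is 2.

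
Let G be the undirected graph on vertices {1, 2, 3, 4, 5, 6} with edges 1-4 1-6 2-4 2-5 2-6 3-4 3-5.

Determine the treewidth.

2

A width-2 tree decomposition is:
Bags: B1 = {3, 4, 5}  B2 = {2, 4, 5}  B3 = {1, 2, 4}  B4 = {1, 2, 6}
Tree: B1–B2, B2–B3, B3–B4
Each bag holds 3 vertices, so the decomposition has width 2, which upper-bounds the treewidth. Since 3–5–2–4–3 is a cycle in G, G is not acyclic. Forests are exactly the graphs of treewidth ≤ 1, so tw(G) ≥ 2. Therefore the treewidth is 2.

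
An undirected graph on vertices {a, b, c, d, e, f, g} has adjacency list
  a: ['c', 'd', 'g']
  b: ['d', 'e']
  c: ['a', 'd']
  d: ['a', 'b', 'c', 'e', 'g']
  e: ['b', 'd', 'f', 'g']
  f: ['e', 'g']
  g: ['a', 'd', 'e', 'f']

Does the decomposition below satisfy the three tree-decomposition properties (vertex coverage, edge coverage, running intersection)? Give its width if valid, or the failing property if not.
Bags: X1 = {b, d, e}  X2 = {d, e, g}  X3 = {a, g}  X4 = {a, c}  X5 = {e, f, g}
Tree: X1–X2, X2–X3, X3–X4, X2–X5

No — edge (d,a) lies in no bag.

A tree decomposition must satisfy three properties: every vertex lies in some bag; for every edge, both endpoints lie together in some bag; and for every vertex, the bags containing it form a connected subtree. Here edge (d,a) lies in no bag, so the decomposition is invalid.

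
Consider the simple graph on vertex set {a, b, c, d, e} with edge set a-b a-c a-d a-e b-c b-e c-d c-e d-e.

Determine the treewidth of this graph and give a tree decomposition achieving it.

The largest bag has 4 vertices, giving width 3; this decomposition certifies tw(G) ≤ 3. For the lower bound, the 4 vertices {a, c, d, e} are pairwise adjacent, and any tree decomposition puts a clique entirely inside one bag — forcing width ≥ 3. The upper and lower bounds meet at 3, so that is the treewidth.

Treewidth 3.
One optimal decomposition is:
Bags: B1 = {a, b, c, e}  B2 = {a, c, d, e}
Tree: B1–B2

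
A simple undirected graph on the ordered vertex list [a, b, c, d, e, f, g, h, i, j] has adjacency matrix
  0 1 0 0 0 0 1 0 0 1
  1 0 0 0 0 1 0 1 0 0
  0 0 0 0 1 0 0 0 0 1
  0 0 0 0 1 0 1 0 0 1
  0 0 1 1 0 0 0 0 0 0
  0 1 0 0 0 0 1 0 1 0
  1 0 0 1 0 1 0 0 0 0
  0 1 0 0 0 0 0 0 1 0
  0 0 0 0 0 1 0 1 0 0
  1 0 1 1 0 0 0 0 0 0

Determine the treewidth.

A width-2 tree decomposition is:
Bags: B1 = {c, e, j}  B2 = {d, e, j}  B3 = {a, d, j}  B4 = {a, d, g}  B5 = {a, b, g}  B6 = {b, f, g}  B7 = {b, f, h}  B8 = {f, h, i}
Tree: B1–B2, B2–B3, B3–B4, B4–B5, B5–B6, B6–B7, B7–B8
The largest bag has 3 vertices, giving width 2; this decomposition certifies tw(G) ≤ 2. The edges c–e–d–j–c form a cycle, so G is not a tree and its treewidth is at least 2. Therefore the treewidth is 2.

2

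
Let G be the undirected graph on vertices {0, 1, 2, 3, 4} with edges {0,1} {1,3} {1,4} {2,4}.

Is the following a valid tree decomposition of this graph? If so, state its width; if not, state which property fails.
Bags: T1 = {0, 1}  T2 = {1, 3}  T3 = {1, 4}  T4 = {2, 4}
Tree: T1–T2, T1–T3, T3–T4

Every vertex of G appears in some bag (union = {0, 1, 2, 3, 4}); every edge is covered by a bag; and for each vertex v the set of bags containing v is connected in the bag tree. The decomposition is therefore valid. The largest bag has 2 vertices, so the width is 1.

Yes; width 1.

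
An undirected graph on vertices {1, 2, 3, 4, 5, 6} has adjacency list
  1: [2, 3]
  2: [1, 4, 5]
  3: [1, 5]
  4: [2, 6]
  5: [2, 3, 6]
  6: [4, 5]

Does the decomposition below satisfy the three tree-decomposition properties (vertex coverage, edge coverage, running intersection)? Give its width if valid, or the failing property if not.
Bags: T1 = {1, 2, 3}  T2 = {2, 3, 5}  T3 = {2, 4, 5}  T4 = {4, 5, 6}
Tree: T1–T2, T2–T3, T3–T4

Vertex coverage: the bags together contain {1, 2, 3, 4, 5, 6}, the full vertex set. Edge coverage: each edge of G has both endpoints in at least one bag. Running intersection: for every vertex, the bags containing it form a connected subtree. All three properties hold, so this is a valid tree decomposition of width max|bag| − 1 = 2, and hence tw(G) ≤ 2.

Yes; width 2.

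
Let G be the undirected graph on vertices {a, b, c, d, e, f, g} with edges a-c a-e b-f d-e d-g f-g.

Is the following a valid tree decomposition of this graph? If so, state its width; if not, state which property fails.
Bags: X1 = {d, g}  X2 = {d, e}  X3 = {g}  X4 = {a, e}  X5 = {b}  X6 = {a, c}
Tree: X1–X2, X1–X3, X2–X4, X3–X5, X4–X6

A tree decomposition must satisfy three properties: every vertex lies in some bag; for every edge, both endpoints lie together in some bag; and for every vertex, the bags containing it form a connected subtree. Here vertex f appears in no bag, so the decomposition is invalid.

No — vertex f appears in no bag.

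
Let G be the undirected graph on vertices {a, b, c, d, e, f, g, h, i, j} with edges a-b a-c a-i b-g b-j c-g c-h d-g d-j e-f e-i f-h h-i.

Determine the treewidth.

2

A width-2 tree decomposition is:
Bags: B1 = {b, d, j}  B2 = {b, d, g}  B3 = {a, b, g}  B4 = {a, c, g}  B5 = {a, c, i}  B6 = {c, h, i}  B7 = {e, h, i}  B8 = {e, f, h}
Tree: B1–B2, B2–B3, B3–B4, B4–B5, B5–B6, B6–B7, B7–B8
The largest bag has 3 vertices, giving width 2; this decomposition certifies tw(G) ≤ 2. For the lower bound, G contains the cycle j–d–g–b–j, so G is not a forest; only forests have treewidth ≤ 1, hence tw(G) ≥ 2. Hence tw(G) = 2 exactly.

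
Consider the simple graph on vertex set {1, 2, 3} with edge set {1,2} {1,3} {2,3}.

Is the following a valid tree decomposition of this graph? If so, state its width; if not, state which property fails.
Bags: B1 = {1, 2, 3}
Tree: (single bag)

Checking the three conditions: (i) the bags cover all of {1, 2, 3}; (ii) for each edge, some bag contains both endpoints; (iii) the bags containing any fixed vertex form a subtree. All hold, so the decomposition is valid with width 3 − 1 = 2.

Yes; width 2.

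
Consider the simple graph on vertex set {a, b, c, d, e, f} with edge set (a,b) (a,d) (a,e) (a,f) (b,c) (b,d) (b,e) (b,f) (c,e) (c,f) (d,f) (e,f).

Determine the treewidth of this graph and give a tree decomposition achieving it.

Treewidth 3.
Bags: B1 = {a, b, e, f}  B2 = {b, c, e, f}  B3 = {a, b, d, f}
Tree: B1–B2, B1–B3

The largest bag has 4 vertices, giving width 3; this decomposition certifies tw(G) ≤ 3. For the lower bound, the 4 vertices {a, b, d, f} are pairwise adjacent, and any tree decomposition puts a clique entirely inside one bag — forcing width ≥ 3. The upper and lower bounds meet at 3, so that is the treewidth.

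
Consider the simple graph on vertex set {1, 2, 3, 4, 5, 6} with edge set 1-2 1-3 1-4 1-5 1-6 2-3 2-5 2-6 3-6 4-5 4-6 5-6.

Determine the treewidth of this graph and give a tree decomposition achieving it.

Each bag holds 4 vertices, so the decomposition has width 3, which upper-bounds the treewidth. On the other hand G contains the 4-clique {1, 2, 3, 6}. A clique must lie in a single bag of any decomposition, so no decomposition can have width below 3. Hence tw(G) = 3 exactly.

Treewidth 3.
Bags: B1 = {1, 2, 5, 6}  B2 = {1, 4, 5, 6}  B3 = {1, 2, 3, 6}
Tree: B1–B2, B1–B3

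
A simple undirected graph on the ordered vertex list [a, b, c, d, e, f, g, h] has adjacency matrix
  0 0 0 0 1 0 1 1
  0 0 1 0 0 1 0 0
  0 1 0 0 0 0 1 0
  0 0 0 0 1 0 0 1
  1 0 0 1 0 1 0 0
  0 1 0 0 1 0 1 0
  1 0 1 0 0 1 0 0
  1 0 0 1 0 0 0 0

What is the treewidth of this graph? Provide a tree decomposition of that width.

The largest bag has 3 vertices, giving width 2; this decomposition certifies tw(G) ≤ 2. Since h–d–e–a–h is a cycle in G, G is not acyclic. Forests are exactly the graphs of treewidth ≤ 1, so tw(G) ≥ 2. Therefore the treewidth is 2.

Treewidth 2.
One optimal decomposition is:
Bags: B1 = {a, d, h}  B2 = {a, d, e}  B3 = {a, e, g}  B4 = {e, f, g}  B5 = {c, f, g}  B6 = {b, c, f}
Tree: B1–B2, B2–B3, B3–B4, B4–B5, B5–B6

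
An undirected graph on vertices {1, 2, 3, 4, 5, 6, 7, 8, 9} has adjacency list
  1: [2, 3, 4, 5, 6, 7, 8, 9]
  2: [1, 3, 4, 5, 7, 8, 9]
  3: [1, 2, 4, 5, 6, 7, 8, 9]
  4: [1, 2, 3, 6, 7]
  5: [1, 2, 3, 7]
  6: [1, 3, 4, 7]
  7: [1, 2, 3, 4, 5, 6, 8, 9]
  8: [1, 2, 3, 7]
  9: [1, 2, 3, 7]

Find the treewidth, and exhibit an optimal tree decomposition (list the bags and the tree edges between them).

Treewidth 4.
Bags: B1 = {1, 2, 3, 5, 7}  B2 = {1, 2, 3, 7, 8}  B3 = {1, 2, 3, 4, 7}  B4 = {1, 2, 3, 7, 9}  B5 = {1, 3, 4, 6, 7}
Tree: B1–B2, B2–B3, B3–B4, B3–B5

Each bag holds 5 vertices, so the decomposition has width 4, which upper-bounds the treewidth. Conversely, {1, 2, 3, 7, 8} is a clique of size 5, and the vertices of any clique must share a bag in every tree decomposition; so some bag has ≥ 5 vertices and tw(G) ≥ 4. Combining the bounds, tw(G) = 4.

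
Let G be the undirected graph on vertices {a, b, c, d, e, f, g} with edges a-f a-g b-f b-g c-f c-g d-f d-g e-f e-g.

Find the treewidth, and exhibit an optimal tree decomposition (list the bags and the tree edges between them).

Treewidth 2.
One such decomposition:
Bags: B1 = {d, f, g}  B2 = {c, f, g}  B3 = {a, f, g}  B4 = {e, f, g}  B5 = {b, f, g}
Tree: B1–B2, B2–B3, B3–B4, B4–B5

The largest bag has 3 vertices, giving width 2; this decomposition certifies tw(G) ≤ 2. Since g–d–f–c–g is a cycle in G, G is not acyclic. Forests are exactly the graphs of treewidth ≤ 1, so tw(G) ≥ 2. Combining the bounds, tw(G) = 2.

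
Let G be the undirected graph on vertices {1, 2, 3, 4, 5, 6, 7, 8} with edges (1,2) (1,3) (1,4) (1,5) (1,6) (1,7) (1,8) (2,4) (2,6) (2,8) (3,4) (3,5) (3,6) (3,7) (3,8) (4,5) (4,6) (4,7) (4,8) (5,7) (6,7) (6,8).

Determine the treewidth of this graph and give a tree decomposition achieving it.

Every bag has size at most 5, so the width is 5 − 1 = 4 and tw(G) ≤ 4. On the other hand G contains the 5-clique {1, 2, 4, 6, 8}. A clique must lie in a single bag of any decomposition, so no decomposition can have width below 4. The upper and lower bounds meet at 4, so that is the treewidth.

Treewidth 4.
Bags: B1 = {1, 3, 4, 6, 7}  B2 = {1, 3, 4, 6, 8}  B3 = {1, 3, 4, 5, 7}  B4 = {1, 2, 4, 6, 8}
Tree: B1–B2, B1–B3, B2–B4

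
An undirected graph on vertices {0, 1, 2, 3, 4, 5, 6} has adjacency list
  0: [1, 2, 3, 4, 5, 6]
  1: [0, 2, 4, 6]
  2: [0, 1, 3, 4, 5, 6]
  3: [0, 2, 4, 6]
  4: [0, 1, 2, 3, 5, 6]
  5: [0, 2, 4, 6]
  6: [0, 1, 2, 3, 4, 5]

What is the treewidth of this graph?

A width-4 tree decomposition is:
Bags: B1 = {0, 1, 2, 4, 6}  B2 = {0, 2, 3, 4, 6}  B3 = {0, 2, 4, 5, 6}
Tree: B1–B2, B1–B3
Each bag holds 5 vertices, so the decomposition has width 4, which upper-bounds the treewidth. For the lower bound, the 5 vertices {0, 1, 2, 4, 6} are pairwise adjacent, and any tree decomposition puts a clique entirely inside one bag — forcing width ≥ 4. Hence tw(G) = 4 exactly.

4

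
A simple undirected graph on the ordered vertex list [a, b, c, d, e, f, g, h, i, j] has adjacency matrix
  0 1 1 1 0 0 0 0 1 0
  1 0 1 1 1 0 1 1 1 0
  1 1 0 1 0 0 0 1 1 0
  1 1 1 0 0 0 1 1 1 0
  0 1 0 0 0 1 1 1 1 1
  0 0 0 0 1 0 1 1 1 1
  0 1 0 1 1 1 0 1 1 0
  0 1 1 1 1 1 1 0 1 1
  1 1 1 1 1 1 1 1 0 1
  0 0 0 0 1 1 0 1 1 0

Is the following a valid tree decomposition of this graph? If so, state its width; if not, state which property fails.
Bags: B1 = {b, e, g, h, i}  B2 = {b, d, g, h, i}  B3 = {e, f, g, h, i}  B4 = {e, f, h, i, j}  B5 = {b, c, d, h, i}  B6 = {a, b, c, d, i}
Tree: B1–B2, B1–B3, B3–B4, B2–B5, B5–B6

Yes; width 4.

Vertex coverage: the bags together contain {a, b, c, d, e, f, g, h, i, j}, the full vertex set. Edge coverage: each edge of G has both endpoints in at least one bag. Running intersection: for every vertex, the bags containing it form a connected subtree. All three properties hold, so this is a valid tree decomposition of width max|bag| − 1 = 4, and hence tw(G) ≤ 4.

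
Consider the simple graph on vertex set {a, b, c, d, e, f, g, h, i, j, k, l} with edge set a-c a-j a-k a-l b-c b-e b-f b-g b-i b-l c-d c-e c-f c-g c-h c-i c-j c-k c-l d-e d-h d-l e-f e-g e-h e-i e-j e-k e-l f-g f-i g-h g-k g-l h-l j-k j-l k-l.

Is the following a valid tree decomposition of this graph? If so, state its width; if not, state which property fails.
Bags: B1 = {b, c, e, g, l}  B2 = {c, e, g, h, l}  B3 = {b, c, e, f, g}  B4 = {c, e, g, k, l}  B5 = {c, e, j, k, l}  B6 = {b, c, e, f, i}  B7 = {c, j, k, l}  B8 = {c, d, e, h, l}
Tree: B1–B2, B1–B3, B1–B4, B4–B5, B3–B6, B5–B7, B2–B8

A tree decomposition must satisfy three properties: every vertex lies in some bag; for every edge, both endpoints lie together in some bag; and for every vertex, the bags containing it form a connected subtree. Here vertex a appears in no bag, so the decomposition is invalid.

No — vertex a appears in no bag.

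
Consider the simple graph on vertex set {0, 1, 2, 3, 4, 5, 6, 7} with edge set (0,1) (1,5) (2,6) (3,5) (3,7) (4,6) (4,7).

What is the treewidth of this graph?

1

A width-1 tree decomposition is:
Bags: B1 = {0, 1}  B2 = {1, 5}  B3 = {3, 5}  B4 = {3, 7}  B5 = {4, 7}  B6 = {4, 6}  B7 = {2, 6}
Tree: B1–B2, B2–B3, B3–B4, B4–B5, B5–B6, B6–B7
The largest bag has 2 vertices, giving width 1; this decomposition certifies tw(G) ≤ 1. Since G has at least one edge (e.g. 0–1), it is not an edgeless graph, so tw(G) ≥ 1. Hence tw(G) = 1 exactly.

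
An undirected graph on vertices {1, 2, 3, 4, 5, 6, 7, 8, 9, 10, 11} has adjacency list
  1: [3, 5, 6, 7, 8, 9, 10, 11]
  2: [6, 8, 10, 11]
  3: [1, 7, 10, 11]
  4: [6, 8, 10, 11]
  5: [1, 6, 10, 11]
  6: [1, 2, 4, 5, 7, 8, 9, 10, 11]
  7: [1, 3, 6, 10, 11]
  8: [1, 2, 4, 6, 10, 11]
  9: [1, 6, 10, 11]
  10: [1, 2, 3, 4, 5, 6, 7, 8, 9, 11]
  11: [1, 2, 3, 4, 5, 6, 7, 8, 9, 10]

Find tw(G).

A width-4 tree decomposition is:
Bags: B1 = {1, 6, 9, 10, 11}  B2 = {1, 6, 8, 10, 11}  B3 = {2, 6, 8, 10, 11}  B4 = {1, 5, 6, 10, 11}  B5 = {1, 6, 7, 10, 11}  B6 = {1, 3, 7, 10, 11}  B7 = {4, 6, 8, 10, 11}
Tree: B1–B2, B2–B3, B2–B4, B4–B5, B5–B6, B2–B7
Each bag holds 5 vertices, so the decomposition has width 4, which upper-bounds the treewidth. On the other hand G contains the 5-clique {1, 3, 7, 10, 11}. A clique must lie in a single bag of any decomposition, so no decomposition can have width below 4. Hence tw(G) = 4 exactly.

4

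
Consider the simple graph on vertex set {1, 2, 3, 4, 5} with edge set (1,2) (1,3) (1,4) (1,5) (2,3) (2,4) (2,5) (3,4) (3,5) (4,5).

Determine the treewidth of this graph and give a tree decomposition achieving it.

Treewidth 4.
One such decomposition:
Bags: B1 = {1, 2, 3, 4, 5}
Tree: (single bag)

With just one bag of size 5, the width is 5 − 1 = 4, so tw(G) ≤ 4. Conversely, {1, 2, 3, 4, 5} is a clique of size 5, and the vertices of any clique must share a bag in every tree decomposition; so some bag has ≥ 5 vertices and tw(G) ≥ 4. Hence tw(G) = 4 exactly.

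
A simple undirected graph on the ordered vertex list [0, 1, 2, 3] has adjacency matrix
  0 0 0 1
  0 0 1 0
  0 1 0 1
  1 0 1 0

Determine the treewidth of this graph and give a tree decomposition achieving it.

Treewidth 1.
One such decomposition:
Bags: B1 = {1, 2}  B2 = {2, 3}  B3 = {0, 3}
Tree: B1–B2, B2–B3

Each bag holds 2 vertices, so the decomposition has width 1, which upper-bounds the treewidth. Since G has at least one edge (e.g. 1–2), it is not an edgeless graph, so tw(G) ≥ 1. Therefore the treewidth is 1.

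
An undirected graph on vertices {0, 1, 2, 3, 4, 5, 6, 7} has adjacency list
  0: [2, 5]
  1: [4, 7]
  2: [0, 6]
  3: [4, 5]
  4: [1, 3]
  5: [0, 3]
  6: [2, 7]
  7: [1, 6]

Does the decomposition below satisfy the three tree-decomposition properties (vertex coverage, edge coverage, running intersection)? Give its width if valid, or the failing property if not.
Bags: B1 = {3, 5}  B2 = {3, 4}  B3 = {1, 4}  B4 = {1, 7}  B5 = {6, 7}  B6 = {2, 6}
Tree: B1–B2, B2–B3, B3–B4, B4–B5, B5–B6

A tree decomposition must satisfy three properties: every vertex lies in some bag; for every edge, both endpoints lie together in some bag; and for every vertex, the bags containing it form a connected subtree. Here vertex 0 appears in no bag, so the decomposition is invalid.

No — vertex 0 appears in no bag.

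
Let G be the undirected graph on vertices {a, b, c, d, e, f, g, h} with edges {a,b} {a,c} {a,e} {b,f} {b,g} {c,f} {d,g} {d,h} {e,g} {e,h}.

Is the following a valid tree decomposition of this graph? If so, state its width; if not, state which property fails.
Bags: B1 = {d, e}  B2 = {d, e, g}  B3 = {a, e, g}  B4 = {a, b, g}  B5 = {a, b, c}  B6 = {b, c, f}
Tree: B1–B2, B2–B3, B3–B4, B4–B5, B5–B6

No — vertex h appears in no bag.

A tree decomposition must satisfy three properties: every vertex lies in some bag; for every edge, both endpoints lie together in some bag; and for every vertex, the bags containing it form a connected subtree. Here vertex h appears in no bag, so the decomposition is invalid.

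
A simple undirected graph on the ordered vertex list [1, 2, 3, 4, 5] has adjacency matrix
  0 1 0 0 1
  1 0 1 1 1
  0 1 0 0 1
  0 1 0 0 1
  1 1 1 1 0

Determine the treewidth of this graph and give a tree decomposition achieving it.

Each bag holds 3 vertices, so the decomposition has width 2, which upper-bounds the treewidth. On the other hand G contains the 3-clique {1, 2, 5}. A clique must lie in a single bag of any decomposition, so no decomposition can have width below 2. Therefore the treewidth is 2.

Treewidth 2.
One such decomposition:
Bags: B1 = {2, 3, 5}  B2 = {1, 2, 5}  B3 = {2, 4, 5}
Tree: B1–B2, B2–B3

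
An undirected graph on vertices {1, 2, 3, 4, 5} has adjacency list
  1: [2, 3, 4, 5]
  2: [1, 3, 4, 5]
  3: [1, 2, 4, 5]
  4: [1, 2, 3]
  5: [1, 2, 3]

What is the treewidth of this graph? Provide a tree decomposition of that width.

Treewidth 3.
Bags: B1 = {1, 2, 3, 5}  B2 = {1, 2, 3, 4}
Tree: B1–B2

Each bag holds 4 vertices, so the decomposition has width 3, which upper-bounds the treewidth. On the other hand G contains the 4-clique {1, 2, 3, 4}. A clique must lie in a single bag of any decomposition, so no decomposition can have width below 3. Combining the bounds, tw(G) = 3.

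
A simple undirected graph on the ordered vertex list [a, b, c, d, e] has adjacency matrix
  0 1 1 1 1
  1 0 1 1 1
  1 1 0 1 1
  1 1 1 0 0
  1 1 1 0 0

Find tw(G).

3

A width-3 tree decomposition is:
Bags: B1 = {a, b, c, d}  B2 = {a, b, c, e}
Tree: B1–B2
The largest bag has 4 vertices, giving width 3; this decomposition certifies tw(G) ≤ 3. For the lower bound, the 4 vertices {a, b, c, d} are pairwise adjacent, and any tree decomposition puts a clique entirely inside one bag — forcing width ≥ 3. Therefore the treewidth is 3.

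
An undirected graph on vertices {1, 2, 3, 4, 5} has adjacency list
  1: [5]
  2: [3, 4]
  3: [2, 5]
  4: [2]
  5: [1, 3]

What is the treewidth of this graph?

1

A width-1 tree decomposition is:
Bags: B1 = {1, 5}  B2 = {3, 5}  B3 = {2, 3}  B4 = {2, 4}
Tree: B1–B2, B2–B3, B3–B4
Each bag holds 2 vertices, so the decomposition has width 1, which upper-bounds the treewidth. Since G has at least one edge (e.g. 1–5), it is not an edgeless graph, so tw(G) ≥ 1. The upper and lower bounds meet at 1, so that is the treewidth.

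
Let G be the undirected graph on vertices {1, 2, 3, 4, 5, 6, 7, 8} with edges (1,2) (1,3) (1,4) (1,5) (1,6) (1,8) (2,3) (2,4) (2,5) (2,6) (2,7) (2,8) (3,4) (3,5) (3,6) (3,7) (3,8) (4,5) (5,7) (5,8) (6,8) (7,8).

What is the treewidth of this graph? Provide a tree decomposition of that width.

Treewidth 4.
One optimal decomposition is:
Bags: B1 = {1, 2, 3, 6, 8}  B2 = {1, 2, 3, 5, 8}  B3 = {1, 2, 3, 4, 5}  B4 = {2, 3, 5, 7, 8}
Tree: B1–B2, B2–B3, B2–B4

Each bag holds 5 vertices, so the decomposition has width 4, which upper-bounds the treewidth. Conversely, {1, 2, 3, 5, 8} is a clique of size 5, and the vertices of any clique must share a bag in every tree decomposition; so some bag has ≥ 5 vertices and tw(G) ≥ 4. Combining the bounds, tw(G) = 4.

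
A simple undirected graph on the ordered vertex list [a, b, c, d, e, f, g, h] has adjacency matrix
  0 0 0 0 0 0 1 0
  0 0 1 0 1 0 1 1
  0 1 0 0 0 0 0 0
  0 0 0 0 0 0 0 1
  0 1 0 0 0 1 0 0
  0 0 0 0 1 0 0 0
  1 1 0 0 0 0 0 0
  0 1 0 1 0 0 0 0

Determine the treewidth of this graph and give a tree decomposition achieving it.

The largest bag has 2 vertices, giving width 1; this decomposition certifies tw(G) ≤ 1. Any graph with an edge has treewidth ≥ 1, and G has the edge b–g. Hence tw(G) = 1 exactly.

Treewidth 1.
One such decomposition:
Bags: B1 = {b, g}  B2 = {b, h}  B3 = {b, e}  B4 = {a, g}  B5 = {d, h}  B6 = {e, f}  B7 = {b, c}
Tree: B1–B2, B2–B3, B1–B4, B2–B5, B3–B6, B1–B7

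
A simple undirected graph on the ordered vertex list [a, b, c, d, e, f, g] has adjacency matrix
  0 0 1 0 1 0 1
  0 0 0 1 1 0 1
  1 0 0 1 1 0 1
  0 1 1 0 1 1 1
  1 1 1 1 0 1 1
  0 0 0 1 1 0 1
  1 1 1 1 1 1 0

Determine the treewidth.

3

A width-3 tree decomposition is:
Bags: B1 = {b, d, e, g}  B2 = {d, e, f, g}  B3 = {c, d, e, g}  B4 = {a, c, e, g}
Tree: B1–B2, B1–B3, B3–B4
The largest bag has 4 vertices, giving width 3; this decomposition certifies tw(G) ≤ 3. Conversely, {c, d, e, g} is a clique of size 4, and the vertices of any clique must share a bag in every tree decomposition; so some bag has ≥ 4 vertices and tw(G) ≥ 3. The upper and lower bounds meet at 3, so that is the treewidth.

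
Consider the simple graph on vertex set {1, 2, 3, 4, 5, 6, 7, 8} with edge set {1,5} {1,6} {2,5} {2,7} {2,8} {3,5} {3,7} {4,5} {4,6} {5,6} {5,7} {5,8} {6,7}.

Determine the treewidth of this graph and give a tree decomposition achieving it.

Treewidth 2.
One such decomposition:
Bags: B1 = {4, 5, 6}  B2 = {5, 6, 7}  B3 = {2, 5, 7}  B4 = {2, 5, 8}  B5 = {1, 5, 6}  B6 = {3, 5, 7}
Tree: B1–B2, B2–B3, B3–B4, B1–B5, B3–B6

Each bag holds 3 vertices, so the decomposition has width 2, which upper-bounds the treewidth. On the other hand G contains the 3-clique {2, 5, 8}. A clique must lie in a single bag of any decomposition, so no decomposition can have width below 2. Combining the bounds, tw(G) = 2.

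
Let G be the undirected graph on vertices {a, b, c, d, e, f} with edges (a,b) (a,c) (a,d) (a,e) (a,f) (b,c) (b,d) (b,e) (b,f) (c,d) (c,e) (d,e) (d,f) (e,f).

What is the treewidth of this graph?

A width-4 tree decomposition is:
Bags: B1 = {a, b, d, e, f}  B2 = {a, b, c, d, e}
Tree: B1–B2
Every bag has size at most 5, so the width is 5 − 1 = 4 and tw(G) ≤ 4. For the lower bound, the 5 vertices {a, b, c, d, e} are pairwise adjacent, and any tree decomposition puts a clique entirely inside one bag — forcing width ≥ 4. Combining the bounds, tw(G) = 4.

4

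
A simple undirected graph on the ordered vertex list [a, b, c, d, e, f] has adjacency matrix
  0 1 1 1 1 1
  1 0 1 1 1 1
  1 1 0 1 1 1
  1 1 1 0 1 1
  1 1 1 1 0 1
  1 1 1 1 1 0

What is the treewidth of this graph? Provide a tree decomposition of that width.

With just one bag of size 6, the width is 6 − 1 = 5, so tw(G) ≤ 5. Conversely, {a, b, c, d, e, f} is a clique of size 6, and the vertices of any clique must share a bag in every tree decomposition; so some bag has ≥ 6 vertices and tw(G) ≥ 5. Combining the bounds, tw(G) = 5.

Treewidth 5.
Bags: B1 = {a, b, c, d, e, f}
Tree: (single bag)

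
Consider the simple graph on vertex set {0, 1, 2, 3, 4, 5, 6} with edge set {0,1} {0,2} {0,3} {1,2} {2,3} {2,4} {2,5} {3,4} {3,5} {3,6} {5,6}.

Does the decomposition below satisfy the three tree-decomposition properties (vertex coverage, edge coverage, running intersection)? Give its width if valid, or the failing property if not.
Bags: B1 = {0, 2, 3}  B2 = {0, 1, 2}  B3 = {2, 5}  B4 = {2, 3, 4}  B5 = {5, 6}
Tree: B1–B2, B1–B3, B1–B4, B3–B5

A tree decomposition must satisfy three properties: every vertex lies in some bag; for every edge, both endpoints lie together in some bag; and for every vertex, the bags containing it form a connected subtree. Here edge (3,5) lies in no bag, so the decomposition is invalid.

No — edge (3,5) lies in no bag.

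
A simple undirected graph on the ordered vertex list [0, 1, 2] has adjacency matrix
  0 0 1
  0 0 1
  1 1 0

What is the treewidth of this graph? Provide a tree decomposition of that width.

Every bag has size at most 2, so the width is 2 − 1 = 1 and tw(G) ≤ 1. Since G has at least one edge (e.g. 2–0), it is not an edgeless graph, so tw(G) ≥ 1. Hence tw(G) = 1 exactly.

Treewidth 1.
One such decomposition:
Bags: B1 = {0, 2}  B2 = {1, 2}
Tree: B1–B2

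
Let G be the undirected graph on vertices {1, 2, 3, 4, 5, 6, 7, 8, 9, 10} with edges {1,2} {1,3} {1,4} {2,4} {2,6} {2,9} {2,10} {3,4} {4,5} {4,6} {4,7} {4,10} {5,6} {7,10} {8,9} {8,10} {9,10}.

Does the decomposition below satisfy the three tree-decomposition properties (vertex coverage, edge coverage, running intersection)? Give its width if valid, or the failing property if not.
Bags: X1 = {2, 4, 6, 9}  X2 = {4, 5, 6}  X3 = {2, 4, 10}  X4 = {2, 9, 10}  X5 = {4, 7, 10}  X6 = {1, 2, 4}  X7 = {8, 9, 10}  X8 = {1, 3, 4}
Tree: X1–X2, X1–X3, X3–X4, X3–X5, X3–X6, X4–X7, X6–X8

No — bags containing vertex 9 are not connected in the tree.

A tree decomposition must satisfy three properties: every vertex lies in some bag; for every edge, both endpoints lie together in some bag; and for every vertex, the bags containing it form a connected subtree. Here bags containing vertex 9 are not connected in the tree, so the decomposition is invalid.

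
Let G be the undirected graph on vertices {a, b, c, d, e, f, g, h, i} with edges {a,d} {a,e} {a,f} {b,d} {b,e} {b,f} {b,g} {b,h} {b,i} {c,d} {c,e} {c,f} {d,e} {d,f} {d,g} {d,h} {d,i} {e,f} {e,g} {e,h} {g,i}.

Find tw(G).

A width-3 tree decomposition is:
Bags: B1 = {b, d, e, f}  B2 = {a, d, e, f}  B3 = {c, d, e, f}  B4 = {b, d, e, h}  B5 = {b, d, e, g}  B6 = {b, d, g, i}
Tree: B1–B2, B1–B3, B1–B4, B1–B5, B5–B6
Each bag holds 4 vertices, so the decomposition has width 3, which upper-bounds the treewidth. On the other hand G contains the 4-clique {b, d, e, g}. A clique must lie in a single bag of any decomposition, so no decomposition can have width below 3. Hence tw(G) = 3 exactly.

3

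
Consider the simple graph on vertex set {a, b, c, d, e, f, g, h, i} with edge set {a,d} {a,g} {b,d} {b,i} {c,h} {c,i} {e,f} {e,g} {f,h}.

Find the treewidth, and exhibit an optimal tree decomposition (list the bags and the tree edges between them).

Treewidth 2.
One such decomposition:
Bags: B1 = {e, f, g}  B2 = {f, g, h}  B3 = {c, g, h}  B4 = {c, g, i}  B5 = {b, g, i}  B6 = {b, d, g}  B7 = {a, d, g}
Tree: B1–B2, B2–B3, B3–B4, B4–B5, B5–B6, B6–B7

Each bag holds 3 vertices, so the decomposition has width 2, which upper-bounds the treewidth. Since g–e–f–h–c–i–b–d–a–g is a cycle in G, G is not acyclic. Forests are exactly the graphs of treewidth ≤ 1, so tw(G) ≥ 2. Hence tw(G) = 2 exactly.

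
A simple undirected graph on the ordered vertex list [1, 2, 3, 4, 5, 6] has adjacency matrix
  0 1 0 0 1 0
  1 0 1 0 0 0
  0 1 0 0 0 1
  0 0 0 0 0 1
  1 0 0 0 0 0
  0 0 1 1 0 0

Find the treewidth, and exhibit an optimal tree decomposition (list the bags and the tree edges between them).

Treewidth 1.
Bags: B1 = {1, 5}  B2 = {1, 2}  B3 = {2, 3}  B4 = {3, 6}  B5 = {4, 6}
Tree: B1–B2, B2–B3, B3–B4, B4–B5

Each bag holds 2 vertices, so the decomposition has width 1, which upper-bounds the treewidth. Any graph with an edge has treewidth ≥ 1, and G has the edge 5–1. Hence tw(G) = 1 exactly.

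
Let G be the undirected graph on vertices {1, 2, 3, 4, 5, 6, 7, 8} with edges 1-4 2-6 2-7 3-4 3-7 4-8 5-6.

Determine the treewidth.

1

A width-1 tree decomposition is:
Bags: B1 = {2, 7}  B2 = {3, 7}  B3 = {2, 6}  B4 = {3, 4}  B5 = {4, 8}  B6 = {5, 6}  B7 = {1, 4}
Tree: B1–B2, B1–B3, B2–B4, B4–B5, B3–B6, B4–B7
The largest bag has 2 vertices, giving width 1; this decomposition certifies tw(G) ≤ 1. G has an edge, so its treewidth is at least 1. Combining the bounds, tw(G) = 1.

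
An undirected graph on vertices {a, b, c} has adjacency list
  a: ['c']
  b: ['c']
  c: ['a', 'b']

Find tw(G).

A width-1 tree decomposition is:
Bags: B1 = {b, c}  B2 = {a, c}
Tree: B1–B2
Each bag holds 2 vertices, so the decomposition has width 1, which upper-bounds the treewidth. Since G has at least one edge (e.g. b–c), it is not an edgeless graph, so tw(G) ≥ 1. Hence tw(G) = 1 exactly.

1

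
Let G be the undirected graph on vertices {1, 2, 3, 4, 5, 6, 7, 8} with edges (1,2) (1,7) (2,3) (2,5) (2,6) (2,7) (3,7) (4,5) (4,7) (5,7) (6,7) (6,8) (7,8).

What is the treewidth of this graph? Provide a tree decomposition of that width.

The largest bag has 3 vertices, giving width 2; this decomposition certifies tw(G) ≤ 2. For the lower bound, the 3 vertices {6, 7, 8} are pairwise adjacent, and any tree decomposition puts a clique entirely inside one bag — forcing width ≥ 2. The upper and lower bounds meet at 2, so that is the treewidth.

Treewidth 2.
One such decomposition:
Bags: B1 = {2, 5, 7}  B2 = {4, 5, 7}  B3 = {1, 2, 7}  B4 = {2, 6, 7}  B5 = {6, 7, 8}  B6 = {2, 3, 7}
Tree: B1–B2, B1–B3, B1–B4, B4–B5, B4–B6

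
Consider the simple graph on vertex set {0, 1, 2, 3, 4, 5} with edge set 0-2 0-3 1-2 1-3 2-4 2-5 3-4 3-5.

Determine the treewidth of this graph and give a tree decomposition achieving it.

Treewidth 2.
Bags: B1 = {1, 2, 3}  B2 = {2, 3, 4}  B3 = {0, 2, 3}  B4 = {2, 3, 5}
Tree: B1–B2, B2–B3, B3–B4

Every bag has size at most 3, so the width is 3 − 1 = 2 and tw(G) ≤ 2. Since 1–2–4–3–1 is a cycle in G, G is not acyclic. Forests are exactly the graphs of treewidth ≤ 1, so tw(G) ≥ 2. Combining the bounds, tw(G) = 2.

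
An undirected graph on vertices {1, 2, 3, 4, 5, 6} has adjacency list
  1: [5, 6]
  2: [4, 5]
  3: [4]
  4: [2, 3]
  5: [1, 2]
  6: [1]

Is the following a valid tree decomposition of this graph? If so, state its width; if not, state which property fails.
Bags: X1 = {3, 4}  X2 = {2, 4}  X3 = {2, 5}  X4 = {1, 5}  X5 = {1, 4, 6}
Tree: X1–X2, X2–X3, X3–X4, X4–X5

A tree decomposition must satisfy three properties: every vertex lies in some bag; for every edge, both endpoints lie together in some bag; and for every vertex, the bags containing it form a connected subtree. Here bags containing vertex 4 are not connected in the tree, so the decomposition is invalid.

No — bags containing vertex 4 are not connected in the tree.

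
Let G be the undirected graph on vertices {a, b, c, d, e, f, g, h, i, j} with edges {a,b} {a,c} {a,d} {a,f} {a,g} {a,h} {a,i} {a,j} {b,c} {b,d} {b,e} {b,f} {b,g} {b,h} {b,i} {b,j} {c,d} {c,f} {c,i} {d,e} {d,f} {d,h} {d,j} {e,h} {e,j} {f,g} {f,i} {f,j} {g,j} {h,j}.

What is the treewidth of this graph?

A width-4 tree decomposition is:
Bags: B1 = {b, d, e, h, j}  B2 = {a, b, d, h, j}  B3 = {a, b, d, f, j}  B4 = {a, b, c, d, f}  B5 = {a, b, f, g, j}  B6 = {a, b, c, f, i}
Tree: B1–B2, B2–B3, B3–B4, B3–B5, B4–B6
Every bag has size at most 5, so the width is 5 − 1 = 4 and tw(G) ≤ 4. For the lower bound, the 5 vertices {b, d, e, h, j} are pairwise adjacent, and any tree decomposition puts a clique entirely inside one bag — forcing width ≥ 4. Hence tw(G) = 4 exactly.

4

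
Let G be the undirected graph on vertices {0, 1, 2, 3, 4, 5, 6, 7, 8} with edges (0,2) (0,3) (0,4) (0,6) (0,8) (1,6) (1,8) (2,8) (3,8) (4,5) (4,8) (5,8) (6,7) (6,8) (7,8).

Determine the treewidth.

A width-2 tree decomposition is:
Bags: B1 = {1, 6, 8}  B2 = {0, 6, 8}  B3 = {0, 4, 8}  B4 = {6, 7, 8}  B5 = {0, 2, 8}  B6 = {0, 3, 8}  B7 = {4, 5, 8}
Tree: B1–B2, B2–B3, B1–B4, B2–B5, B3–B6, B3–B7
The largest bag has 3 vertices, giving width 2; this decomposition certifies tw(G) ≤ 2. For the lower bound, the 3 vertices {0, 2, 8} are pairwise adjacent, and any tree decomposition puts a clique entirely inside one bag — forcing width ≥ 2. The upper and lower bounds meet at 2, so that is the treewidth.

2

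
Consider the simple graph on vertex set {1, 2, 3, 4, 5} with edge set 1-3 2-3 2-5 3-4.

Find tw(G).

A width-1 tree decomposition is:
Bags: B1 = {1, 3}  B2 = {2, 3}  B3 = {3, 4}  B4 = {2, 5}
Tree: B1–B2, B1–B3, B2–B4
The largest bag has 2 vertices, giving width 1; this decomposition certifies tw(G) ≤ 1. Since G has at least one edge (e.g. 3–1), it is not an edgeless graph, so tw(G) ≥ 1. Combining the bounds, tw(G) = 1.

1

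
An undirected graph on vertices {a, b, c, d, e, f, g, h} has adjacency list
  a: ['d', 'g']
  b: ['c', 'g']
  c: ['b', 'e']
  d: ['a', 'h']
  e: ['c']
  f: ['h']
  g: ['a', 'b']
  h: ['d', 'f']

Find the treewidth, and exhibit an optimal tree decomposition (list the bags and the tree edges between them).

The largest bag has 2 vertices, giving width 1; this decomposition certifies tw(G) ≤ 1. G has an edge, so its treewidth is at least 1. Hence tw(G) = 1 exactly.

Treewidth 1.
One optimal decomposition is:
Bags: B1 = {c, e}  B2 = {b, c}  B3 = {b, g}  B4 = {a, g}  B5 = {a, d}  B6 = {d, h}  B7 = {f, h}
Tree: B1–B2, B2–B3, B3–B4, B4–B5, B5–B6, B6–B7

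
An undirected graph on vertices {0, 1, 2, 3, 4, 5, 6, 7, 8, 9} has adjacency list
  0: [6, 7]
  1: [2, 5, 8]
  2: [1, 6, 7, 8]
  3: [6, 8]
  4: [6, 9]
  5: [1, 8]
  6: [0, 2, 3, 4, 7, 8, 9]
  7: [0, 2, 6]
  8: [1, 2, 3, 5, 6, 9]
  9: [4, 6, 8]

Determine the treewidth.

A width-2 tree decomposition is:
Bags: B1 = {1, 2, 8}  B2 = {2, 6, 8}  B3 = {6, 8, 9}  B4 = {2, 6, 7}  B5 = {0, 6, 7}  B6 = {3, 6, 8}  B7 = {1, 5, 8}  B8 = {4, 6, 9}
Tree: B1–B2, B2–B3, B2–B4, B4–B5, B3–B6, B1–B7, B3–B8
Every bag has size at most 3, so the width is 3 − 1 = 2 and tw(G) ≤ 2. On the other hand G contains the 3-clique {1, 2, 8}. A clique must lie in a single bag of any decomposition, so no decomposition can have width below 2. Hence tw(G) = 2 exactly.

2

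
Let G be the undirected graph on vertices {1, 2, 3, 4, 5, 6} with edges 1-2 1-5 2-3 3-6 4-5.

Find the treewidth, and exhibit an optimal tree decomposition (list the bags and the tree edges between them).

Treewidth 1.
One such decomposition:
Bags: B1 = {3, 6}  B2 = {2, 3}  B3 = {1, 2}  B4 = {1, 5}  B5 = {4, 5}
Tree: B1–B2, B2–B3, B3–B4, B4–B5

Each bag holds 2 vertices, so the decomposition has width 1, which upper-bounds the treewidth. G has an edge, so its treewidth is at least 1. Therefore the treewidth is 1.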